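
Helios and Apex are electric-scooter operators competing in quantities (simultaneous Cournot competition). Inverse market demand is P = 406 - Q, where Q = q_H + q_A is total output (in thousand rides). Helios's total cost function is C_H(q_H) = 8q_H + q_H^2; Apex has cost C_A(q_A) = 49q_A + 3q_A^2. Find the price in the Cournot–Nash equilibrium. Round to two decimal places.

281.58

Helios's profit: π_H = (406 - Q)q_H - (8q_H + q_H²). Setting ∂π_H/∂q_H = 0: 398 - 4q_H - (q_A) = 0.
Apex's profit: π_A = (406 - Q)q_A - (49q_A + 3q_A²). Setting ∂π_A/∂q_A = 0: 357 - 8q_A - (q_H) = 0.
So q_H = (398 - q_A)/4 and q_A = (357 - q_H)/8.
Solving the pair: q_H = 91.1935, q_A = 1030/31.
Total output Q = 124.4194, so price P = 406 - 124.4194 = 281.5806.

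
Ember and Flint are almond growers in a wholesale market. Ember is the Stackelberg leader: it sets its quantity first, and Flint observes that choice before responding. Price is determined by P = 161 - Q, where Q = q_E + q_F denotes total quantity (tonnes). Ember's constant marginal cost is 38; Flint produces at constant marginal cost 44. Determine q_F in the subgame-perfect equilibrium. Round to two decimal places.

26.25

The follower Flint best-responds to any q_E: π_F = (161 - Q)q_F - 44q_F.
Setting the follower's marginal profit to zero, 117 - q_E - 2q_F = 0, i.e. q_F = (117 - q_E)/2.
Ember substitutes q_F(q_E) into its own profit: π_E = q_E(161 - q_E - (117 - q_E)/2) - 38q_E = (205/2 - (1/2)q_E)q_E - 38q_E.
Leader FOC: 129/2 - q_E = 0, so q_E = 129/2.
Then q_F = (117 - 129/2)/2 = 105/4.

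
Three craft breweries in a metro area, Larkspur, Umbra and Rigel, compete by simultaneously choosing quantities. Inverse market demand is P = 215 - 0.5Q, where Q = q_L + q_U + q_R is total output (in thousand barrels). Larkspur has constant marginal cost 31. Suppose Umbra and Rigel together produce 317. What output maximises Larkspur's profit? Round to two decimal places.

With rivals' combined output fixed at 317, Larkspur's profit is π_L = (215 - (1/2)·317 - (1/2)q_L)q_L - (31q_L) = (113/2 - (1/2)q_L)q_L - (31q_L).
∂π_L/∂q_L = 51/2 - q_L = 0, so q_L = 51/2.

25.50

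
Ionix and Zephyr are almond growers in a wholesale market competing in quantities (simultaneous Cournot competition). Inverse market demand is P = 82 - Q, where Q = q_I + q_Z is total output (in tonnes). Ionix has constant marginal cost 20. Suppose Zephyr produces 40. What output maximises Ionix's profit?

With the rival's output fixed at 40, Ionix's profit is π_I = (82 - 40 - q_I)q_I - (20q_I) = (42 - q_I)q_I - (20q_I).
∂π_I/∂q_I = 22 - 2q_I = 0, so q_I = 11.

11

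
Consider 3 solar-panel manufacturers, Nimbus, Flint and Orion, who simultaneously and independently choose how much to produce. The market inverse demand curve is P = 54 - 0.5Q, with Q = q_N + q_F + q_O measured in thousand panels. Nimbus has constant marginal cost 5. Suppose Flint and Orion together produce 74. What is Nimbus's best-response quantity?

12

With rivals' combined output fixed at 74, Nimbus's profit is π_N = (54 - (1/2)·74 - (1/2)q_N)q_N - (5q_N) = (17 - (1/2)q_N)q_N - (5q_N).
∂π_N/∂q_N = 12 - q_N = 0, so q_N = 12.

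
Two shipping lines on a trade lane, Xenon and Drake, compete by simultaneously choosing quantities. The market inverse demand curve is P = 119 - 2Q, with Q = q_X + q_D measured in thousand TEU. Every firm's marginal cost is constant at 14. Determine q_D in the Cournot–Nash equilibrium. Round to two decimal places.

17.50

A representative firm's profit is π_i = q_i(119 - 2Q) - 14q_i.
Setting ∂π_i/∂q_i = 0 with rivals' quantities fixed: 105 - 4q_i - 2q_j = 0.
With identical firms every q_j equals q_i, so q_j = q_i and 105 = 6q_i, giving q_i = 35/2.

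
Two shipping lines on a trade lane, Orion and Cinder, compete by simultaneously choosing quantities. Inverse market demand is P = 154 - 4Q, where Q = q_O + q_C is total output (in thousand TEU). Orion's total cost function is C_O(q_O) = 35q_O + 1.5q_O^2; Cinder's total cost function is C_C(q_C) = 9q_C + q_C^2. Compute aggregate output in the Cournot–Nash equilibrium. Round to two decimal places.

18.39

Orion's profit: π_O = (154 - 4Q)q_O - (35q_O + (3/2)q_O²). Setting ∂π_O/∂q_O = 0: 119 - 11q_O - 4(q_C) = 0.
Cinder's profit: π_C = (154 - 4Q)q_C - (9q_C + q_C²). Setting ∂π_C/∂q_C = 0: 145 - 10q_C - 4(q_O) = 0.
Best responses: q_O = (119 - 4q_C)/11, q_C = (145 - 4q_O)/10.
Solving the pair: q_O = 305/47, q_C = 1119/94.
Total output Q = 305/47 + 1119/94 = 1729/94.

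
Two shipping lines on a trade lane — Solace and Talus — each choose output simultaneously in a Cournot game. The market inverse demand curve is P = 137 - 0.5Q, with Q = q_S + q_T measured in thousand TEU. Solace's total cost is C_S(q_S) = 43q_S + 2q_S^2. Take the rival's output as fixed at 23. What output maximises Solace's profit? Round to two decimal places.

With the rival's output fixed at 23, Solace's profit is π_S = (137 - (1/2)·23 - (1/2)q_S)q_S - (43q_S + 2q_S²) = (251/2 - (1/2)q_S)q_S - (43q_S + 2q_S²).
∂π_S/∂q_S = 165/2 - 5q_S = 0, so q_S = 33/2.

16.50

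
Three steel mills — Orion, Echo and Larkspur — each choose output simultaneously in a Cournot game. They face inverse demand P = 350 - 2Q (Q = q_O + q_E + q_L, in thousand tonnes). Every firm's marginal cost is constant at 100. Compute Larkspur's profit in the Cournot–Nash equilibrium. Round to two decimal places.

1953.13

A representative firm's profit is π_i = q_i(350 - 2Q) - 100q_i.
First-order condition (treating rivals' output as given): 250 - 4q_i - 2·Σ_{j≠i} q_j = 0.
By symmetry each firm produces the same amount; substituting Σ_{j≠i} q_j = 2q_i yields q_i = 250/8 = 125/4.
Price P = 350 - 2·(375/4) = 325/2.
Larkspur's profit: (325/2 - 100)·(125/4) = 1953.1250.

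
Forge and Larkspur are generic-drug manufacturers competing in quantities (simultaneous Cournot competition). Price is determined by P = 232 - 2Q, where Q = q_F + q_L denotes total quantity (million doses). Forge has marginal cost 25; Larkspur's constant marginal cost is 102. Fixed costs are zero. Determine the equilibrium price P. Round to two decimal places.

119.67

Forge's profit: π_F = (232 - 2Q)q_F - (25q_F). Setting ∂π_F/∂q_F = 0: 207 - 4q_F - 2(q_L) = 0.
Larkspur's first-order condition: 130 - 4q_L - 2(q_F) = 0.
So q_F = (207 - 2q_L)/4 and q_L = (130 - 2q_F)/4.
Substituting one into the other gives q_F = 142/3 and q_L = 53/6.
Total output Q = 337/6, so price P = 232 - 2·(337/6) = 359/3.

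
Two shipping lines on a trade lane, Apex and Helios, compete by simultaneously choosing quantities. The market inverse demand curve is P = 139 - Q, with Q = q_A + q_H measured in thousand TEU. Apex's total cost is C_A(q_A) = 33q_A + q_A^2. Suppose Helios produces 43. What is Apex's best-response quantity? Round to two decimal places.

With the rival's output fixed at 43, Apex's profit is π_A = (139 - 43 - q_A)q_A - (33q_A + q_A²) = (96 - q_A)q_A - (33q_A + q_A²).
∂π_A/∂q_A = 63 - 4q_A = 0, so q_A = 63/4.

15.75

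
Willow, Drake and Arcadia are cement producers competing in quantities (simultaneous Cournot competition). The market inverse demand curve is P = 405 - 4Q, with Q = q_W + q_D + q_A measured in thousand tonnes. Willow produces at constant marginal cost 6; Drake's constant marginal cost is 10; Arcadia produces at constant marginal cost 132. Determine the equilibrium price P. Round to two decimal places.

Willow's profit: π_W = (405 - 4Q)q_W - (6q_W). Setting ∂π_W/∂q_W = 0: 399 - 8q_W - 4(q_D + q_A) = 0.
Drake's first-order condition: 395 - 8q_D - 4(q_W + q_A) = 0.
Arcadia's profit: π_A = (405 - 4Q)q_A - (132q_A). Setting ∂π_A/∂q_A = 0: 273 - 8q_A - 4(q_W + q_D) = 0.
Adding the 3 first-order conditions: 1067 − 16Q = 0, so Q = 1067/16.
Back-substituting: q_W = (399 − 1067/4)/4 = 529/16, q_D = (395 − 1067/4)/4 = 513/16, q_A = (273 − 1067/4)/4 = 25/16.
Total output Q = 1067/16, so price P = 405 - 4·(1067/16) = 553/4.

138.25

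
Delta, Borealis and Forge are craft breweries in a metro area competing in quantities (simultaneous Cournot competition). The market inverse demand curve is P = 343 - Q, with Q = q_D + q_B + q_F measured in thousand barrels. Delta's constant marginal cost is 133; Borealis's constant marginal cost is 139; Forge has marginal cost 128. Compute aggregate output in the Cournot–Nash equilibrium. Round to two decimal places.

Delta's profit: π_D = (343 - Q)q_D - (133q_D). Setting ∂π_D/∂q_D = 0: 210 - 2q_D - (q_B + q_F) = 0.
Borealis's first-order condition: 204 - 2q_B - (q_D + q_F) = 0.
Forge's profit: π_F = (343 - Q)q_F - (128q_F). Setting ∂π_F/∂q_F = 0: 215 - 2q_F - (q_D + q_B) = 0.
Adding the 3 first-order conditions: 629 − 4Q = 0, so Q = 629/4.
Back-substituting: q_D = (210 − 629/4) = 211/4, q_B = (204 − 629/4) = 187/4, q_F = (215 − 629/4) = 231/4.
Total output Q = 211/4 + 187/4 + 231/4 = 629/4.

157.25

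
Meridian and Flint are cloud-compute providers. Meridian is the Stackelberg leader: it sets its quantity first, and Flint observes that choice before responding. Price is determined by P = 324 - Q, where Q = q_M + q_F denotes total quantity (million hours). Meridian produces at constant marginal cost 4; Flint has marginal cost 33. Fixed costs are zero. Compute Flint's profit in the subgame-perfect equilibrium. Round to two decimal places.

The follower Flint best-responds to any q_M: π_F = (324 - Q)q_F - 33q_F.
∂π_F/∂q_F = 291 - q_M - 2q_F = 0 gives the reaction function q_F = (291 - q_M)/2.
The leader anticipates this reaction. Substituting into P = 324 - Q gives P = 357/2 - (1/2)q_M, so π_M = (357/2 - (1/2)q_M)q_M - 4q_M.
The leader's first-order condition 349/2 - q_M = 0 yields q_M = 349/2.
Then q_F = (291 - 349/2)/2 = 233/4.
Price P = 324 - 931/4 = 365/4.
Flint's profit: (365/4 - 33)·(233/4) = 3393.0625.

3393.06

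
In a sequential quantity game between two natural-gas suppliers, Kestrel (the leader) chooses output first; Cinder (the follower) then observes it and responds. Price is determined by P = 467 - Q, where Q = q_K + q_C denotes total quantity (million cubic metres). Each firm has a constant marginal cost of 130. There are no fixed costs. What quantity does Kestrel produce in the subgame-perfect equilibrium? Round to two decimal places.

Solve by backward induction. Given q_K, the follower Cinder maximises π_C = (467 - q_K - q_C)q_C - 130q_C.
∂π_C/∂q_C = 337 - q_K - 2q_C = 0 gives the reaction function q_C = (337 - q_K)/2.
The leader anticipates this reaction. Substituting into P = 467 - Q gives P = 597/2 - (1/2)q_K, so π_K = (597/2 - (1/2)q_K)q_K - 130q_K.
Leader FOC: 337/2 - q_K = 0, so q_K = 337/2.
Then q_C = (337 - 337/2)/2 = 337/4.

168.50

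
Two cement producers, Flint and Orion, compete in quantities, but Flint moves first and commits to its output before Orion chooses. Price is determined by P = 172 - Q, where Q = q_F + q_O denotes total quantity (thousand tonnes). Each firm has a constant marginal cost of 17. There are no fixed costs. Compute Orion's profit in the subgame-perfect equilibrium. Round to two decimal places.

The follower Orion best-responds to any q_F: π_O = (172 - Q)q_O - 17q_O.
Follower FOC: 155 - q_F - 2q_O = 0, so q_O(q_F) = (155 - q_F)/2.
Flint substitutes q_O(q_F) into its own profit: π_F = q_F(172 - q_F - (155 - q_F)/2) - 17q_F = (189/2 - (1/2)q_F)q_F - 17q_F.
Leader FOC: 155/2 - q_F = 0, so q_F = 155/2.
Then q_O = (155 - 155/2)/2 = 155/4.
Price P = 172 - 465/4 = 223/4.
Orion's profit: (223/4 - 17)·(155/4) = 1501.5625.

1501.56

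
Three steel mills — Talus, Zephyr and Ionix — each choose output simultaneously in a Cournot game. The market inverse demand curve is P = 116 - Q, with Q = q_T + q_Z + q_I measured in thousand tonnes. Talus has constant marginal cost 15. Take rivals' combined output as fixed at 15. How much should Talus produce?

With rivals' combined output fixed at 15, Talus's profit is π_T = (116 - 15 - q_T)q_T - (15q_T) = (101 - q_T)q_T - (15q_T).
∂π_T/∂q_T = 86 - 2q_T = 0, so q_T = 43.

43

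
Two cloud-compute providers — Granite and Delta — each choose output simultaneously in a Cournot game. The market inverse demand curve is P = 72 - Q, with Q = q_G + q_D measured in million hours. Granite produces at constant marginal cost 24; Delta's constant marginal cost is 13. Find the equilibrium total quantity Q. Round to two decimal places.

Granite's profit: π_G = (72 - Q)q_G - (24q_G). Setting ∂π_G/∂q_G = 0: 48 - 2q_G - (q_D) = 0.
Delta's first-order condition: 59 - 2q_D - (q_G) = 0.
Rearranging gives the reaction functions q_G = (48 - q_D)/2 and q_D = (59 - q_G)/2.
Substituting one into the other gives q_G = 37/3 and q_D = 70/3.
Total output Q = 37/3 + 70/3 = 107/3.

35.67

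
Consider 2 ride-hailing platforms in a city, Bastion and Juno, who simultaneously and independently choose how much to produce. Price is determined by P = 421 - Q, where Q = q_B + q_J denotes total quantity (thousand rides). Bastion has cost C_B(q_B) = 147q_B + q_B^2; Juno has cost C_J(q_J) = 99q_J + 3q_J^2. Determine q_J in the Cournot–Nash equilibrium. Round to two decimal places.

Bastion's profit: π_B = (421 - Q)q_B - (147q_B + q_B²). Setting ∂π_B/∂q_B = 0: 274 - 4q_B - (q_J) = 0.
Juno's first-order condition: 322 - 8q_J - (q_B) = 0.
Rearranging gives the reaction functions q_B = (274 - q_J)/4 and q_J = (322 - q_B)/8.
Solving the pair: q_B = 1870/31, q_J = 1014/31.

32.71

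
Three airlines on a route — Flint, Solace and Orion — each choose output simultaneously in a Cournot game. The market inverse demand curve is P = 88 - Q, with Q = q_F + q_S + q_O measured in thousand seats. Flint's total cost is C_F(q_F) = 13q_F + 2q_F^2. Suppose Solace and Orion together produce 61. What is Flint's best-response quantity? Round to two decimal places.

With rivals' combined output fixed at 61, Flint's profit is π_F = (88 - 61 - q_F)q_F - (13q_F + 2q_F²) = (27 - q_F)q_F - (13q_F + 2q_F²).
∂π_F/∂q_F = 14 - 6q_F = 0, so q_F = 7/3.

2.33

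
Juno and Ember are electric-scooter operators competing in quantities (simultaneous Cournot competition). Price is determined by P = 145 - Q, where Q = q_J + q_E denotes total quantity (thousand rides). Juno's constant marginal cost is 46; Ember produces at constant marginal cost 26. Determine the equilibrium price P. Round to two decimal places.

Juno's profit: π_J = (145 - Q)q_J - (46q_J). Setting ∂π_J/∂q_J = 0: 99 - 2q_J - (q_E) = 0.
Ember's first-order condition: 119 - 2q_E - (q_J) = 0.
Rearranging gives the reaction functions q_J = (99 - q_E)/2 and q_E = (119 - q_J)/2.
Solving the pair: q_J = 79/3, q_E = 139/3.
Total output Q = 218/3, so price P = 145 - 218/3 = 217/3.

72.33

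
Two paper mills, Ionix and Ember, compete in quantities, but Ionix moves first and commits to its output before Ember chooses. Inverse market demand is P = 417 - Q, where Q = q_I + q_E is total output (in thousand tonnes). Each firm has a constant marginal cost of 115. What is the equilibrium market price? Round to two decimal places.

190.50

Solve by backward induction. Given q_I, the follower Ember maximises π_E = (417 - q_I - q_E)q_E - 115q_E.
Follower FOC: 302 - q_I - 2q_E = 0, so q_E(q_I) = (302 - q_I)/2.
The leader anticipates this reaction. Substituting into P = 417 - Q gives P = 266 - (1/2)q_I, so π_I = (266 - (1/2)q_I)q_I - 115q_I.
Leader FOC: 151 - q_I = 0, so q_I = 151.
Then q_E = (302 - 151)/2 = 151/2.
Total output Q = 453/2, so price P = 417 - 453/2 = 381/2.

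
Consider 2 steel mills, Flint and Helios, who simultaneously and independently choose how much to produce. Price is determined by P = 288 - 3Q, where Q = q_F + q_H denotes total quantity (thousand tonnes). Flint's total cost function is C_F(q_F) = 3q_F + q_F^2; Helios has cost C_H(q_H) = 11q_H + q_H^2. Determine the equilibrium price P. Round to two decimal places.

Flint's profit: π_F = (288 - 3Q)q_F - (3q_F + q_F²). Setting ∂π_F/∂q_F = 0: 285 - 8q_F - 3(q_H) = 0.
Helios's first-order condition: 277 - 8q_H - 3(q_F) = 0.
Best responses: q_F = (285 - 3q_H)/8, q_H = (277 - 3q_F)/8.
Solving the pair: q_F = 1449/55, q_H = 1361/55.
Total output Q = 562/11, so price P = 288 - 3·(562/11) = 1482/11.

134.73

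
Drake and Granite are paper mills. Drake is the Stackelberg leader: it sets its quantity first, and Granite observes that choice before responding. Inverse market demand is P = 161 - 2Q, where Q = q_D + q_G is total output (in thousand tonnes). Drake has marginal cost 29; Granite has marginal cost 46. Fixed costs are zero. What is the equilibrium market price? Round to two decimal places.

Solve by backward induction. Given q_D, the follower Granite maximises π_G = (161 - 2q_D - 2q_G)q_G - 46q_G.
Follower FOC: 115 - 2q_D - 4q_G = 0, so q_G(q_D) = (115 - 2q_D)/4.
Drake substitutes q_G(q_D) into its own profit: π_D = q_D(161 - 2q_D - (115 - 2q_D)/2) - 29q_D = (207/2 - q_D)q_D - 29q_D.
Leader FOC: 149/2 - 2q_D = 0, so q_D = 149/4.
Then q_G = (115 - 2·(149/4))/4 = 81/8.
Total output Q = 379/8, so price P = 161 - 2·(379/8) = 265/4.

66.25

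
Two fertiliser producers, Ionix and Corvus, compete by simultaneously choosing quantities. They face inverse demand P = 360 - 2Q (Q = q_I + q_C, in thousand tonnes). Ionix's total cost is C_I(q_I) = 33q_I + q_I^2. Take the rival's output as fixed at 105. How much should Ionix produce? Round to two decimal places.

19.50

With the rival's output fixed at 105, Ionix's profit is π_I = (360 - 2·105 - 2q_I)q_I - (33q_I + q_I²) = (150 - 2q_I)q_I - (33q_I + q_I²).
∂π_I/∂q_I = 117 - 6q_I = 0, so q_I = 39/2.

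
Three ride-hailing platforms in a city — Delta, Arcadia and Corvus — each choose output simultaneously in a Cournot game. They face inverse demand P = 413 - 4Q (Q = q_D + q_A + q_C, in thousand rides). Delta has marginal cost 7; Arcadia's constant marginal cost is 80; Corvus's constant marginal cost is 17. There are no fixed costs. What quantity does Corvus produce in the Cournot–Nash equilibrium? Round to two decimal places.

28.06

Delta's profit: π_D = (413 - 4Q)q_D - (7q_D). Setting ∂π_D/∂q_D = 0: 406 - 8q_D - 4(q_A + q_C) = 0.
Arcadia's first-order condition: 333 - 8q_A - 4(q_D + q_C) = 0.
Corvus's first-order condition: 396 - 8q_C - 4(q_D + q_A) = 0.
Adding the 3 conditions: 1135 − 8Q − 8Q = 0, i.e. Q = 1135/16.
Back-substituting: q_D = (406 − 1135/4)/4 = 489/16, q_A = (333 − 1135/4)/4 = 197/16, q_C = (396 − 1135/4)/4 = 449/16.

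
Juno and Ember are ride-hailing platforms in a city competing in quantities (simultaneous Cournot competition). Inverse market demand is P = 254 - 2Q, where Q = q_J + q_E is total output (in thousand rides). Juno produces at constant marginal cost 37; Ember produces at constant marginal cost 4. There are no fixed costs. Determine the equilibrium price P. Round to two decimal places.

Juno's profit: π_J = (254 - 2Q)q_J - (37q_J). Setting ∂π_J/∂q_J = 0: 217 - 4q_J - 2(q_E) = 0.
Ember's profit: π_E = (254 - 2Q)q_E - (4q_E). Setting ∂π_E/∂q_E = 0: 250 - 4q_E - 2(q_J) = 0.
Rearranging gives the reaction functions q_J = (217 - 2q_E)/4 and q_E = (250 - 2q_J)/4.
Solving the pair: q_J = 92/3, q_E = 283/6.
Total output Q = 467/6, so price P = 254 - 2·(467/6) = 295/3.

98.33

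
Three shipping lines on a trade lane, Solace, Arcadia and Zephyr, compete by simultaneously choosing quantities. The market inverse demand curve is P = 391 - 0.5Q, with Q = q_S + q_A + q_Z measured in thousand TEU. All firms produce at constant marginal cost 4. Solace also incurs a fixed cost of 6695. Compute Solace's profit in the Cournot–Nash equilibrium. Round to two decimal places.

12026.13

A representative firm's profit is π_i = q_i(391 - 0.5Q) - 4q_i.
First-order condition (treating rivals' output as given): 387 - q_i - (1/2)·Σ_{j≠i} q_j = 0.
By symmetry each firm produces the same amount; substituting Σ_{j≠i} q_j = 2q_i yields q_i = 387/2.
Price P = 391 - (1/2)·(1161/2) = 403/4.
Solace's profit: (403/4 - 4)·(387/2) - 6695 = 12026.1250.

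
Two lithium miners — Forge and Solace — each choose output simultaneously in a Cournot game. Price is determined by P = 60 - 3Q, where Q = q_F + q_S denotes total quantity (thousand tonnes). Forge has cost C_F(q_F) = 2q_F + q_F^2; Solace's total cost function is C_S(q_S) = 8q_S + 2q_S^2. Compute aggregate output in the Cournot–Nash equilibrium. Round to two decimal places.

Forge's profit: π_F = (60 - 3Q)q_F - (2q_F + q_F²). Setting ∂π_F/∂q_F = 0: 58 - 8q_F - 3(q_S) = 0.
Solace's first-order condition: 52 - 10q_S - 3(q_F) = 0.
Rearranging gives the reaction functions q_F = (58 - 3q_S)/8 and q_S = (52 - 3q_F)/10.
Solving the pair: q_F = 424/71, q_S = 242/71.
Total output Q = 424/71 + 242/71 = 666/71.

9.38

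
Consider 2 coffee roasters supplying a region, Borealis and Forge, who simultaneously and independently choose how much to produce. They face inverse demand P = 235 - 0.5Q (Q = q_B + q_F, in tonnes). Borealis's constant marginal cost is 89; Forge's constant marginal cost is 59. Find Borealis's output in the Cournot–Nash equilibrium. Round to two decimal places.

Borealis's profit: π_B = (235 - 0.5Q)q_B - (89q_B). Setting ∂π_B/∂q_B = 0: 146 - q_B - (1/2)(q_F) = 0.
Forge's first-order condition: 176 - q_F - (1/2)(q_B) = 0.
So q_B = (146 - (1/2)q_F) and q_F = (176 - (1/2)q_B).
Solving the pair: q_B = 232/3, q_F = 412/3.

77.33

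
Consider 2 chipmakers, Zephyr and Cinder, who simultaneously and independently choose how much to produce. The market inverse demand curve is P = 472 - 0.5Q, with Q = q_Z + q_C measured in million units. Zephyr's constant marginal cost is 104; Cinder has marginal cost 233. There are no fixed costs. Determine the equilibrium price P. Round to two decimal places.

269.67

Zephyr's profit: π_Z = (472 - 0.5Q)q_Z - (104q_Z). Setting ∂π_Z/∂q_Z = 0: 368 - q_Z - (1/2)(q_C) = 0.
Cinder's profit: π_C = (472 - 0.5Q)q_C - (233q_C). Setting ∂π_C/∂q_C = 0: 239 - q_C - (1/2)(q_Z) = 0.
So q_Z = (368 - (1/2)q_C) and q_C = (239 - (1/2)q_Z).
Substituting one into the other gives q_Z = 994/3 and q_C = 220/3.
Total output Q = 1214/3, so price P = 472 - (1/2)·(1214/3) = 809/3.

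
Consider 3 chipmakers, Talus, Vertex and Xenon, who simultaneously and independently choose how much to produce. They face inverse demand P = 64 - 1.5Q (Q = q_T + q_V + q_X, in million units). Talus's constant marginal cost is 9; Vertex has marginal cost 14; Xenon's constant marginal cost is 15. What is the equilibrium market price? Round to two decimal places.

Talus's profit: π_T = (64 - 1.5Q)q_T - (9q_T). Setting ∂π_T/∂q_T = 0: 55 - 3q_T - (3/2)(q_V + q_X) = 0.
Vertex's profit: π_V = (64 - 1.5Q)q_V - (14q_V). Setting ∂π_V/∂q_V = 0: 50 - 3q_V - (3/2)(q_T + q_X) = 0.
Xenon's first-order condition: 49 - 3q_X - (3/2)(q_T + q_V) = 0.
Summing all 3 equations gives 154 − 6Q = 0, hence Q = 77/3.
Back-substituting: q_T = (55 − 77/2)/(3/2) = 11, q_V = (50 − 77/2)/(3/2) = 23/3, q_X = (49 − 77/2)/(3/2) = 7.
Total output Q = 77/3, so price P = 64 - (3/2)·(77/3) = 51/2.

25.50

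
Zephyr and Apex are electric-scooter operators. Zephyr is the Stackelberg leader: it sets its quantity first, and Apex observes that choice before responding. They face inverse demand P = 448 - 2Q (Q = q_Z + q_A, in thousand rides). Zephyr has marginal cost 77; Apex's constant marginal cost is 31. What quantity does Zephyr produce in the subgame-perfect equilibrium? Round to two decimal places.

Solve by backward induction. Given q_Z, the follower Apex maximises π_A = (448 - 2q_Z - 2q_A)q_A - 31q_A.
∂π_A/∂q_A = 417 - 2q_Z - 4q_A = 0 gives the reaction function q_A = (417 - 2q_Z)/4.
Zephyr substitutes q_A(q_Z) into its own profit: π_Z = q_Z(448 - 2q_Z - (417 - 2q_Z)/2) - 77q_Z = (479/2 - q_Z)q_Z - 77q_Z.
Maximising: ∂π_Z/∂q_Z = 325/2 - 2q_Z = 0, giving q_Z = 325/4.
Then q_A = (417 - 2·(325/4))/4 = 509/8.

81.25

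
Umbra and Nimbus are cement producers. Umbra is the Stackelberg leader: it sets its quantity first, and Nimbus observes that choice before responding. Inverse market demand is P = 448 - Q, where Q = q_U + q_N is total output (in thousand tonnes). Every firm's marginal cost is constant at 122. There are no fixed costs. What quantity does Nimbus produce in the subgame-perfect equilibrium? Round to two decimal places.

81.50

Solve by backward induction. Given q_U, the follower Nimbus maximises π_N = (448 - q_U - q_N)q_N - 122q_N.
Follower FOC: 326 - q_U - 2q_N = 0, so q_N(q_U) = (326 - q_U)/2.
The leader anticipates this reaction. Substituting into P = 448 - Q gives P = 285 - (1/2)q_U, so π_U = (285 - (1/2)q_U)q_U - 122q_U.
The leader's first-order condition 163 - q_U = 0 yields q_U = 163.
Then q_N = (326 - 163)/2 = 163/2.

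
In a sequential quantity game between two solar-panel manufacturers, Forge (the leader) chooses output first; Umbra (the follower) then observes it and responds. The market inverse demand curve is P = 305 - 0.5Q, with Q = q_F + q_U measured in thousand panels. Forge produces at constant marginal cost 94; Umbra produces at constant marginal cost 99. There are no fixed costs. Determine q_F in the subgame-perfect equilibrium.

216

Solve by backward induction. Given q_F, the follower Umbra maximises π_U = (305 - (1/2)q_F - (1/2)q_U)q_U - 99q_U.
∂π_U/∂q_U = 206 - (1/2)q_F - q_U = 0 gives the reaction function q_U = (206 - (1/2)q_F).
Forge substitutes q_U(q_F) into its own profit: π_F = q_F(305 - (1/2)q_F - (206 - (1/2)q_F)/2) - 94q_F = (202 - (1/4)q_F)q_F - 94q_F.
Maximising: ∂π_F/∂q_F = 108 - (1/2)q_F = 0, giving q_F = 216.
Then q_U = (206 - (1/2)·216) = 98.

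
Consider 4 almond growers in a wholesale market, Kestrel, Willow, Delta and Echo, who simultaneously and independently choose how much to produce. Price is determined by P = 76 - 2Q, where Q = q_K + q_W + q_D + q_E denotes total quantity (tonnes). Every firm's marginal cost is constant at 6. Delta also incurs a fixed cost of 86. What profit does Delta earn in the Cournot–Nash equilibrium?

12

Each firm earns π_i = (76 - 2Q)q_i - 6q_i.
First-order condition (treating rivals' output as given): 70 - 4q_i - 2·Σ_{j≠i} q_j = 0.
With identical firms every q_j equals q_i, so Σ_{j≠i} q_j = 3q_i and 70 = 10q_i, giving q_i = 7.
Price P = 76 - 2·28 = 20.
Delta's profit: (20 - 6)·7 - 86 = 12.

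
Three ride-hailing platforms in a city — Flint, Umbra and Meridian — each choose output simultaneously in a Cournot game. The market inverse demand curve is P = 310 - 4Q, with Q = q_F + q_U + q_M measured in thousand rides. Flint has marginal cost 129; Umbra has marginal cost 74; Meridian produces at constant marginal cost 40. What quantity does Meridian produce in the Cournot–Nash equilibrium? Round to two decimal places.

Flint's profit: π_F = (310 - 4Q)q_F - (129q_F). Setting ∂π_F/∂q_F = 0: 181 - 8q_F - 4(q_U + q_M) = 0.
Umbra's first-order condition: 236 - 8q_U - 4(q_F + q_M) = 0.
Meridian's profit: π_M = (310 - 4Q)q_M - (40q_M). Setting ∂π_M/∂q_M = 0: 270 - 8q_M - 4(q_F + q_U) = 0.
Adding the 3 conditions: 687 − 8Q − 8Q = 0, i.e. Q = 687/16.
Back-substituting: q_F = (181 − 687/4)/4 = 37/16, q_U = (236 − 687/4)/4 = 257/16, q_M = (270 − 687/4)/4 = 393/16.

24.56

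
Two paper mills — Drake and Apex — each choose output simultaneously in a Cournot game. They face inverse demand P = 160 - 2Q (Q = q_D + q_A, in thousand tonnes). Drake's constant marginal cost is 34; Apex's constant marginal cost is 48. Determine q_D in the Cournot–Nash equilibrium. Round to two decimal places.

Drake's profit: π_D = (160 - 2Q)q_D - (34q_D). Setting ∂π_D/∂q_D = 0: 126 - 4q_D - 2(q_A) = 0.
Apex's first-order condition: 112 - 4q_A - 2(q_D) = 0.
So q_D = (126 - 2q_A)/4 and q_A = (112 - 2q_D)/4.
Solving the pair: q_D = 70/3, q_A = 49/3.

23.33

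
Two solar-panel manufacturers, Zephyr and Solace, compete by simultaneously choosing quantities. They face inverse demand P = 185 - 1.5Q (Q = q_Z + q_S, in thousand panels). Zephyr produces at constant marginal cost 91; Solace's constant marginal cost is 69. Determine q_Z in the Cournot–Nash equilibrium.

16

Zephyr's profit: π_Z = (185 - 1.5Q)q_Z - (91q_Z). Setting ∂π_Z/∂q_Z = 0: 94 - 3q_Z - (3/2)(q_S) = 0.
Solace's profit: π_S = (185 - 1.5Q)q_S - (69q_S). Setting ∂π_S/∂q_S = 0: 116 - 3q_S - (3/2)(q_Z) = 0.
So q_Z = (94 - (3/2)q_S)/3 and q_S = (116 - (3/2)q_Z)/3.
Substituting one into the other gives q_Z = 16 and q_S = 92/3.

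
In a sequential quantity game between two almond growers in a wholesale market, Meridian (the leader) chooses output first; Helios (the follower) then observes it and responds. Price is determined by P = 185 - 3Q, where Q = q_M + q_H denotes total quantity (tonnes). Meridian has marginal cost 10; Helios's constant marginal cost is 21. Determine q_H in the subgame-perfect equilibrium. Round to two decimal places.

11.83

The follower Helios best-responds to any q_M: π_H = (185 - 3Q)q_H - 21q_H.
Follower FOC: 164 - 3q_M - 6q_H = 0, so q_H(q_M) = (164 - 3q_M)/6.
The leader anticipates this reaction. Substituting into P = 185 - 3Q gives P = 103 - (3/2)q_M, so π_M = (103 - (3/2)q_M)q_M - 10q_M.
Leader FOC: 93 - 3q_M = 0, so q_M = 31.
Then q_H = (164 - 3·31)/6 = 71/6.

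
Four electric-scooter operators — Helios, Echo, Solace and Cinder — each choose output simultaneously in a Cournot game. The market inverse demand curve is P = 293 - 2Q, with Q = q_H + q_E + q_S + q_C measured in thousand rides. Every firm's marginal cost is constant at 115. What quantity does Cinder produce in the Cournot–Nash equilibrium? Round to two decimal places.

A representative firm's profit is π_i = q_i(293 - 2Q) - 115q_i.
First-order condition (treating rivals' output as given): 178 - 4q_i - 2·Σ_{j≠i} q_j = 0.
With identical firms every q_j equals q_i, so Σ_{j≠i} q_j = 3q_i and 178 = 10q_i, giving q_i = 89/5.

17.80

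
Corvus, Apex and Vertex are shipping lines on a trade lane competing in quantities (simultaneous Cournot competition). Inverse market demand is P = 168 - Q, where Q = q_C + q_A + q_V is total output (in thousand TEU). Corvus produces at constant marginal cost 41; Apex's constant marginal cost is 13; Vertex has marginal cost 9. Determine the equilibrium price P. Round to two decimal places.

Corvus's profit: π_C = (168 - Q)q_C - (41q_C). Setting ∂π_C/∂q_C = 0: 127 - 2q_C - (q_A + q_V) = 0.
Apex's profit: π_A = (168 - Q)q_A - (13q_A). Setting ∂π_A/∂q_A = 0: 155 - 2q_A - (q_C + q_V) = 0.
Vertex's profit: π_V = (168 - Q)q_V - (9q_V). Setting ∂π_V/∂q_V = 0: 159 - 2q_V - (q_C + q_A) = 0.
Summing all 3 equations gives 441 − 4Q = 0, hence Q = 441/4.
Back-substituting: q_C = (127 − 441/4) = 67/4, q_A = (155 − 441/4) = 179/4, q_V = (159 − 441/4) = 195/4.
Total output Q = 441/4, so price P = 168 - 441/4 = 231/4.

57.75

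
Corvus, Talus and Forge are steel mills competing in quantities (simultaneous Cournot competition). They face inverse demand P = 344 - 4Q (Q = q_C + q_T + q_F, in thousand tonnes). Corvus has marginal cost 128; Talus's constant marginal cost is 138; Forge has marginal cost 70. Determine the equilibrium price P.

170

Corvus's profit: π_C = (344 - 4Q)q_C - (128q_C). Setting ∂π_C/∂q_C = 0: 216 - 8q_C - 4(q_T + q_F) = 0.
Talus's profit: π_T = (344 - 4Q)q_T - (138q_T). Setting ∂π_T/∂q_T = 0: 206 - 8q_T - 4(q_C + q_F) = 0.
Forge's profit: π_F = (344 - 4Q)q_F - (70q_F). Setting ∂π_F/∂q_F = 0: 274 - 8q_F - 4(q_C + q_T) = 0.
Summing all 3 equations gives 696 − 16Q = 0, hence Q = 87/2.
Back-substituting: q_C = (216 − 174)/4 = 21/2, q_T = (206 − 174)/4 = 8, q_F = (274 − 174)/4 = 25.
Total output Q = 87/2, so price P = 344 - 4·(87/2) = 170.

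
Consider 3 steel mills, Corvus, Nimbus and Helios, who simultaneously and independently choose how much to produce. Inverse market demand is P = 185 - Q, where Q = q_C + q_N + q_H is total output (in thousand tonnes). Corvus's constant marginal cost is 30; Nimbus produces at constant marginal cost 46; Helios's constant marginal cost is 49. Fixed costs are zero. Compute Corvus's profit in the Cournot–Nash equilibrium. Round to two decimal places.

Corvus's profit: π_C = (185 - Q)q_C - (30q_C). Setting ∂π_C/∂q_C = 0: 155 - 2q_C - (q_N + q_H) = 0.
Nimbus's first-order condition: 139 - 2q_N - (q_C + q_H) = 0.
Helios's profit: π_H = (185 - Q)q_H - (49q_H). Setting ∂π_H/∂q_H = 0: 136 - 2q_H - (q_C + q_N) = 0.
Adding the 3 conditions: 430 − 2Q − 2Q = 0, i.e. Q = 215/2.
Back-substituting: q_C = (155 − 215/2) = 95/2, q_N = (139 − 215/2) = 63/2, q_H = (136 − 215/2) = 57/2.
Price P = 185 - 215/2 = 155/2.
Corvus's profit: (155/2 - 30)·(95/2) = 2256.2500.

2256.25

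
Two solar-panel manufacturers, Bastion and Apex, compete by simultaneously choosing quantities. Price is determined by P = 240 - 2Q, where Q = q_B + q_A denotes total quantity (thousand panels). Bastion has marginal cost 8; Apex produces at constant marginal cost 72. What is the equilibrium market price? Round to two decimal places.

Bastion's profit: π_B = (240 - 2Q)q_B - (8q_B). Setting ∂π_B/∂q_B = 0: 232 - 4q_B - 2(q_A) = 0.
Apex's first-order condition: 168 - 4q_A - 2(q_B) = 0.
Best responses: q_B = (232 - 2q_A)/4, q_A = (168 - 2q_B)/4.
Substituting one into the other gives q_B = 148/3 and q_A = 52/3.
Total output Q = 200/3, so price P = 240 - 2·(200/3) = 320/3.

106.67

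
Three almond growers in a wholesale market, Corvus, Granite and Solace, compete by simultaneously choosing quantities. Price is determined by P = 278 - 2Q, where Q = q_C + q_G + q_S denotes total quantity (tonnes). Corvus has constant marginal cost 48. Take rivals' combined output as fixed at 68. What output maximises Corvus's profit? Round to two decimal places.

With rivals' combined output fixed at 68, Corvus's profit is π_C = (278 - 2·68 - 2q_C)q_C - (48q_C) = (142 - 2q_C)q_C - (48q_C).
∂π_C/∂q_C = 94 - 4q_C = 0, so q_C = 47/2.

23.50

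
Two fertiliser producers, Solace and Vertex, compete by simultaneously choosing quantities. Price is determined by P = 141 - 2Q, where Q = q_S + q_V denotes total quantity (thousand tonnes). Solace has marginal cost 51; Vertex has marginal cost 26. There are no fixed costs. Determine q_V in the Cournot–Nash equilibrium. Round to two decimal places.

Solace's profit: π_S = (141 - 2Q)q_S - (51q_S). Setting ∂π_S/∂q_S = 0: 90 - 4q_S - 2(q_V) = 0.
Vertex's first-order condition: 115 - 4q_V - 2(q_S) = 0.
Rearranging gives the reaction functions q_S = (90 - 2q_V)/4 and q_V = (115 - 2q_S)/4.
Substituting one into the other gives q_S = 65/6 and q_V = 70/3.

23.33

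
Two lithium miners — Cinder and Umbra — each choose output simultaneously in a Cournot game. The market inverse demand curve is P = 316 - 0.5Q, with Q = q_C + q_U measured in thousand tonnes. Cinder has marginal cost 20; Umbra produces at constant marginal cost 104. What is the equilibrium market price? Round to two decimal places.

Cinder's profit: π_C = (316 - 0.5Q)q_C - (20q_C). Setting ∂π_C/∂q_C = 0: 296 - q_C - (1/2)(q_U) = 0.
Umbra's first-order condition: 212 - q_U - (1/2)(q_C) = 0.
Rearranging gives the reaction functions q_C = (296 - (1/2)q_U) and q_U = (212 - (1/2)q_C).
Substituting one into the other gives q_C = 760/3 and q_U = 256/3.
Total output Q = 1016/3, so price P = 316 - (1/2)·(1016/3) = 440/3.

146.67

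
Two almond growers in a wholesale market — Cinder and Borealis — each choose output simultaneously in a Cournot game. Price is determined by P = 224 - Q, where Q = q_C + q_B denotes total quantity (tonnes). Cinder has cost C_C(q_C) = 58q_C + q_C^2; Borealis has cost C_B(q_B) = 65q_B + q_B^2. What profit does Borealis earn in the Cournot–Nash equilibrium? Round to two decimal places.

1963.56

Cinder's profit: π_C = (224 - Q)q_C - (58q_C + q_C²). Setting ∂π_C/∂q_C = 0: 166 - 4q_C - (q_B) = 0.
Borealis's first-order condition: 159 - 4q_B - (q_C) = 0.
So q_C = (166 - q_B)/4 and q_B = (159 - q_C)/4.
Substituting one into the other gives q_C = 101/3 and q_B = 94/3.
Price P = 224 - 65 = 159.
Borealis's profit: 159·(94/3) - 65·(94/3) - (94/3)² = 1963.5556.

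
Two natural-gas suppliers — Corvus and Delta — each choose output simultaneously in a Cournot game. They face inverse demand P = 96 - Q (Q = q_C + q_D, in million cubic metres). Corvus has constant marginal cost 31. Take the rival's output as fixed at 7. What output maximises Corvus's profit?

With the rival's output fixed at 7, Corvus's profit is π_C = (96 - 7 - q_C)q_C - (31q_C) = (89 - q_C)q_C - (31q_C).
∂π_C/∂q_C = 58 - 2q_C = 0, so q_C = 29.

29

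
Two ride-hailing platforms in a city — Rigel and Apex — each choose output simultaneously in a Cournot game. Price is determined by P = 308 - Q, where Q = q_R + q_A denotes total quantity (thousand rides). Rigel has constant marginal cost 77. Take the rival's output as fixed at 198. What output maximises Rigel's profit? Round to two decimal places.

16.50

With the rival's output fixed at 198, Rigel's profit is π_R = (308 - 198 - q_R)q_R - (77q_R) = (110 - q_R)q_R - (77q_R).
∂π_R/∂q_R = 33 - 2q_R = 0, so q_R = 33/2.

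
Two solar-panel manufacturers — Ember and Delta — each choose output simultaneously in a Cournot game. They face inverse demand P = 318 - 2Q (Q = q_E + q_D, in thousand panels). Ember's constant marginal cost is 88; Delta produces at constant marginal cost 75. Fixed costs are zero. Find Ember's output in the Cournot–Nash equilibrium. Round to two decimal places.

Ember's profit: π_E = (318 - 2Q)q_E - (88q_E). Setting ∂π_E/∂q_E = 0: 230 - 4q_E - 2(q_D) = 0.
Delta's profit: π_D = (318 - 2Q)q_D - (75q_D). Setting ∂π_D/∂q_D = 0: 243 - 4q_D - 2(q_E) = 0.
Best responses: q_E = (230 - 2q_D)/4, q_D = (243 - 2q_E)/4.
Substituting one into the other gives q_E = 217/6 and q_D = 128/3.

36.17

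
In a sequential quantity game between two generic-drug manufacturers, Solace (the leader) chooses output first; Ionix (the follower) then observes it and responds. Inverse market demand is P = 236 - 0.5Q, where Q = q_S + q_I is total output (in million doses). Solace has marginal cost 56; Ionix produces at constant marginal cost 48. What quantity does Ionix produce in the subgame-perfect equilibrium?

Solve by backward induction. Given q_S, the follower Ionix maximises π_I = (236 - (1/2)q_S - (1/2)q_I)q_I - 48q_I.
∂π_I/∂q_I = 188 - (1/2)q_S - q_I = 0 gives the reaction function q_I = (188 - (1/2)q_S).
Solace substitutes q_I(q_S) into its own profit: π_S = q_S(236 - (1/2)q_S - (188 - (1/2)q_S)/2) - 56q_S = (142 - (1/4)q_S)q_S - 56q_S.
The leader's first-order condition 86 - (1/2)q_S = 0 yields q_S = 172.
Then q_I = (188 - (1/2)·172) = 102.

102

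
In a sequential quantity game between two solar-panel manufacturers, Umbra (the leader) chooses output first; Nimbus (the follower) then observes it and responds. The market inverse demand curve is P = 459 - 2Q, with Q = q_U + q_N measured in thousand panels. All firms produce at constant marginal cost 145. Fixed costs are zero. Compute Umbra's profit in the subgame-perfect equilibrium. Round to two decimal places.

The follower Nimbus best-responds to any q_U: π_N = (459 - 2Q)q_N - 145q_N.
Setting the follower's marginal profit to zero, 314 - 2q_U - 4q_N = 0, i.e. q_N = (314 - 2q_U)/4.
Umbra substitutes q_N(q_U) into its own profit: π_U = q_U(459 - 2q_U - (314 - 2q_U)/2) - 145q_U = (302 - q_U)q_U - 145q_U.
The leader's first-order condition 157 - 2q_U = 0 yields q_U = 157/2.
Then q_N = (314 - 2·(157/2))/4 = 157/4.
Price P = 459 - 2·(471/4) = 447/2.
Umbra's profit: (447/2 - 145)·(157/2) = 6162.2500.

6162.25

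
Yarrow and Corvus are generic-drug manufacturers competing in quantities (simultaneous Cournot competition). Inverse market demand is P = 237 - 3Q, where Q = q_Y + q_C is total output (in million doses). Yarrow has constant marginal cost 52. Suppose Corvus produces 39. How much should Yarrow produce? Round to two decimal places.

11.33

With the rival's output fixed at 39, Yarrow's profit is π_Y = (237 - 3·39 - 3q_Y)q_Y - (52q_Y) = (120 - 3q_Y)q_Y - (52q_Y).
∂π_Y/∂q_Y = 68 - 6q_Y = 0, so q_Y = 34/3.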